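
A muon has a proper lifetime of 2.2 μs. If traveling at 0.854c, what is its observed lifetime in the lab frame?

Proper lifetime τ₀ = 2.2 μs
γ = 1/√(1 - 0.854²) = 1.9221
τ = γτ₀ = 1.9221 × 2.2 μs = 4.229 μs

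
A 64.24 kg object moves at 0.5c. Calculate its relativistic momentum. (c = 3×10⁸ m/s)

γ = 1/√(1 - 0.5²) = 1.155
v = 0.5 × 3×10⁸ = 1.500×10⁸ m/s
p = γmv = 1.155 × 64.24 × 1.500×10⁸ = 1.113×10¹⁰ kg·m/s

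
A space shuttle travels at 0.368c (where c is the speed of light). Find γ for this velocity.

v/c = 0.368, so (v/c)² = 0.135424
1 - (v/c)² = 0.864576
γ = 1/√(0.864576) = 1.075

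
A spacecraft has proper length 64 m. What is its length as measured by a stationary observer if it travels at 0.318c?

Proper length L₀ = 64 m
γ = 1/√(1 - 0.318²) = 1.0548
L = L₀/γ = 64/1.0548 = 60.68 m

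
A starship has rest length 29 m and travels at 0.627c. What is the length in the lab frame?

Proper length L₀ = 29 m
γ = 1/√(1 - 0.627²) = 1.284
L = L₀/γ = 29/1.284 = 22.59 m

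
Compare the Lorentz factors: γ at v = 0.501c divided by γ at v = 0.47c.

γ₁ = 1/√(1 - 0.501²) = 1.1555
γ₂ = 1/√(1 - 0.47²) = 1.1329
γ₁/γ₂ = 1.1555/1.1329 = 1.020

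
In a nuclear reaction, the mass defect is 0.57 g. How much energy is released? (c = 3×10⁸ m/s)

Convert mass defect: Δm = 0.57 g = 0.00057 kg
E = Δm·c² = 0.00057 × (3×10⁸)²
= 0.00057 × 9×10¹⁶ = 5.130×10¹³ J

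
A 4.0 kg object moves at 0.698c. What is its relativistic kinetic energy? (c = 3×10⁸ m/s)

γ = 1/√(1 - 0.698²) = 1.3965
γ - 1 = 0.3965
KE = (γ-1)mc² = 0.3965 × 4.0 × (3×10⁸)² = 1.427×10¹⁷ J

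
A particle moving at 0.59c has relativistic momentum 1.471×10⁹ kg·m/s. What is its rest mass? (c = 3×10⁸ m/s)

γ = 1/√(1 - 0.59²) = 1.2385
v = 0.59 × 3×10⁸ = 1.770×10⁸ m/s
m = p/(γv) = 1.471×10⁹/(1.2385 × 1.770×10⁸) = 6.710 kg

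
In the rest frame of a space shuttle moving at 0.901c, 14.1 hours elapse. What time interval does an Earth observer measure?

Proper time Δt₀ = 14.1 hours
γ = 1/√(1 - 0.901²) = 2.305
Δt = γΔt₀ = 2.305 × 14.1 = 32.50 hours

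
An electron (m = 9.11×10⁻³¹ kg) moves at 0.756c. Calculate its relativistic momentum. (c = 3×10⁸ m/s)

γ = 1/√(1 - 0.756²) = 1.5277
v = 0.756 × 3×10⁸ = 2.268×10⁸ m/s
p = γmv = 1.5277 × 9.11×10⁻³¹ × 2.268×10⁸ = 3.156×10⁻²² kg·m/s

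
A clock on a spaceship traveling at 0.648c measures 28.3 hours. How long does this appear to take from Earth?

Proper time Δt₀ = 28.3 hours
γ = 1/√(1 - 0.648²) = 1.313
Δt = γΔt₀ = 1.313 × 28.3 = 37.16 hours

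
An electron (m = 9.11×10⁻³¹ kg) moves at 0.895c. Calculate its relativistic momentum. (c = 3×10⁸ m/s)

γ = 1/√(1 - 0.895²) = 2.242
v = 0.895 × 3×10⁸ = 2.685×10⁸ m/s
p = γmv = 2.242 × 9.11×10⁻³¹ × 2.685×10⁸ = 5.484×10⁻²² kg·m/s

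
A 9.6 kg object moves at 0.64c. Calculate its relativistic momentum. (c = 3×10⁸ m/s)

γ = 1/√(1 - 0.64²) = 1.3014
v = 0.64 × 3×10⁸ = 1.920×10⁸ m/s
p = γmv = 1.3014 × 9.6 × 1.920×10⁸ = 2.399×10⁹ kg·m/s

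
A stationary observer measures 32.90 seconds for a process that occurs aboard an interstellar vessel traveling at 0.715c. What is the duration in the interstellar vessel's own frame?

Dilated time Δt = 32.90 seconds
γ = 1/√(1 - 0.715²) = 1.4304
Δt₀ = Δt/γ = 32.90/1.4304 = 23.00 seconds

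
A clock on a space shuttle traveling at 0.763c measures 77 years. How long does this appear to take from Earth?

Proper time Δt₀ = 77 years
γ = 1/√(1 - 0.763²) = 1.547
Δt = γΔt₀ = 1.547 × 77 = 119.1 years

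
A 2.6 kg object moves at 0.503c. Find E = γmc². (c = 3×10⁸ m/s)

γ = 1/√(1 - 0.503²) = 1.157
mc² = 2.6 × (3×10⁸)² = 2.340×10¹⁷ J
E = γmc² = 1.157 × 2.340×10¹⁷ = 2.707×10¹⁷ J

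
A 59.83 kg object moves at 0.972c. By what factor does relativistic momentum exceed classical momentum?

p_rel = γmv, p_class = mv
Ratio = γ = 1/√(1 - 0.972²) = 4.256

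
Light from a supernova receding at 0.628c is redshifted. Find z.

β = 0.628
(1+β)/(1-β) = 1.628/0.372 = 4.376
√(4.376) = 2.092
z = 2.092 - 1 = 1.092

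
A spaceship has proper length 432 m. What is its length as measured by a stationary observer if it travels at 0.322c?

Proper length L₀ = 432 m
γ = 1/√(1 - 0.322²) = 1.0563
L = L₀/γ = 432/1.0563 = 409.0 m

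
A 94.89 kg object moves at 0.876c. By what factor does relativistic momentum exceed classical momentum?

p_rel = γmv, p_class = mv
Ratio = γ = 1/√(1 - 0.876²) = 2.073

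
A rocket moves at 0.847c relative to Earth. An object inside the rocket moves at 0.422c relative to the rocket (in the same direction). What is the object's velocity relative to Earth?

u = (u' + v)/(1 + u'v/c²)
Numerator: 0.422 + 0.847 = 1.269
Denominator: 1 + 0.357434 = 1.357434
u = 1.269/1.357434 = 0.9349c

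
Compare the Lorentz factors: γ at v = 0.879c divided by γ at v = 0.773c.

γ₁ = 1/√(1 - 0.879²) = 2.0972
γ₂ = 1/√(1 - 0.773²) = 1.5763
γ₁/γ₂ = 2.0972/1.5763 = 1.330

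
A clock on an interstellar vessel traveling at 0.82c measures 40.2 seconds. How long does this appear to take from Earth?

Proper time Δt₀ = 40.2 seconds
γ = 1/√(1 - 0.82²) = 1.74714
Δt = γΔt₀ = 1.74714 × 40.2 = 70.24 seconds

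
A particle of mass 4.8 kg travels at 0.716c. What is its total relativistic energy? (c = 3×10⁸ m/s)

γ = 1/√(1 - 0.716²) = 1.4325
mc² = 4.8 × (3×10⁸)² = 4.320×10¹⁷ J
E = γmc² = 1.4325 × 4.320×10¹⁷ = 6.188×10¹⁷ J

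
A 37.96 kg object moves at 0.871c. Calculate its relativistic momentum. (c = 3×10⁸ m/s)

γ = 1/√(1 - 0.871²) = 2.035
v = 0.871 × 3×10⁸ = 2.613×10⁸ m/s
p = γmv = 2.035 × 37.96 × 2.613×10⁸ = 2.019×10¹⁰ kg·m/s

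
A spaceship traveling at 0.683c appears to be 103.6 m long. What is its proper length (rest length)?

Contracted length L = 103.6 m
γ = 1/√(1 - 0.683²) = 1.369
L₀ = γL = 1.369 × 103.6 = 141.8 m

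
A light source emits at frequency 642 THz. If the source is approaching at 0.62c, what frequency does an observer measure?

β = v/c = 0.62
(1+β)/(1-β) = 1.62/0.38 = 4.263
Doppler factor = √(4.263) = 2.065
f_obs = 642 × 2.065 = 1326 THz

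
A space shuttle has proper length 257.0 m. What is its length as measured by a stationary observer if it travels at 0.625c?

Proper length L₀ = 257.0 m
γ = 1/√(1 - 0.625²) = 1.281
L = L₀/γ = 257.0/1.281 = 200.6 m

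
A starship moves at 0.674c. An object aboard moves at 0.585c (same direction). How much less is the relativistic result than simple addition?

Classical: u' + v = 0.585 + 0.674 = 1.259c
Relativistic: u = (0.585 + 0.674)/(1 + 0.39429) = 1.259/1.39429 = 0.9030c
Difference: 1.259 - 0.9030 = 0.3560c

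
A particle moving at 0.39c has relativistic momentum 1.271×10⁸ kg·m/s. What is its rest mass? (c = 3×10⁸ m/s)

γ = 1/√(1 - 0.39²) = 1.086
v = 0.39 × 3×10⁸ = 1.170×10⁸ m/s
m = p/(γv) = 1.271×10⁸/(1.086 × 1.170×10⁸) = 1.000 kg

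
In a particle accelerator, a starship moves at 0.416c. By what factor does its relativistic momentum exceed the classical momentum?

p_rel = γmv, p_class = mv
Ratio = γ = 1/√(1 - 0.416²)
= 1/√(0.826944) = 1.100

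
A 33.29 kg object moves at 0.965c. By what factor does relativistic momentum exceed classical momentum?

p_rel = γmv, p_class = mv
Ratio = γ = 1/√(1 - 0.965²) = 3.813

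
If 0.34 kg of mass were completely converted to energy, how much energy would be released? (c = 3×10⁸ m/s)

Using E = mc²:
c² = (3×10⁸)² = 9×10¹⁶ m²/s²
E = 0.34 × 9×10¹⁶ = 3.060×10¹⁶ J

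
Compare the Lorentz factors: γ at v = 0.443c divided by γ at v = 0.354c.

γ₁ = 1/√(1 - 0.443²) = 1.115
γ₂ = 1/√(1 - 0.354²) = 1.069
γ₁/γ₂ = 1.115/1.069 = 1.043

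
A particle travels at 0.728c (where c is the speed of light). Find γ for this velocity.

v/c = 0.728, so (v/c)² = 0.529984
1 - (v/c)² = 0.470016
γ = 1/√(0.470016) = 1.459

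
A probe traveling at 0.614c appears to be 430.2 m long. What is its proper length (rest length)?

Contracted length L = 430.2 m
γ = 1/√(1 - 0.614²) = 1.2669
L₀ = γL = 1.2669 × 430.2 = 545.0 m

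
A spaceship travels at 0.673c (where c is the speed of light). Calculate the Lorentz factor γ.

v/c = 0.673, so (v/c)² = 0.452929
1 - (v/c)² = 0.547071
γ = 1/√(0.547071) = 1.352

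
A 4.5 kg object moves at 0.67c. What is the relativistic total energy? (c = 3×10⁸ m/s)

γ = 1/√(1 - 0.67²) = 1.3471
mc² = 4.5 × (3×10⁸)² = 4.050×10¹⁷ J
E = γmc² = 1.3471 × 4.050×10¹⁷ = 5.456×10¹⁷ J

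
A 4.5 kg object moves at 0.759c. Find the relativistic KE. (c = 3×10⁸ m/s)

γ = 1/√(1 - 0.759²) = 1.5359
γ - 1 = 0.5359
KE = (γ-1)mc² = 0.5359 × 4.5 × (3×10⁸)² = 2.170×10¹⁷ J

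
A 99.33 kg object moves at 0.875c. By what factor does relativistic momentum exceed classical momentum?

p_rel = γmv, p_class = mv
Ratio = γ = 1/√(1 - 0.875²) = 2.066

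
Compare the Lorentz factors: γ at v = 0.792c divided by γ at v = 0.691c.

γ₁ = 1/√(1 - 0.792²) = 1.638
γ₂ = 1/√(1 - 0.691²) = 1.383
γ₁/γ₂ = 1.638/1.383 = 1.184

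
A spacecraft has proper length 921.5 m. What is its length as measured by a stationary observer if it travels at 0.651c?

Proper length L₀ = 921.5 m
γ = 1/√(1 - 0.651²) = 1.3174
L = L₀/γ = 921.5/1.3174 = 699.5 m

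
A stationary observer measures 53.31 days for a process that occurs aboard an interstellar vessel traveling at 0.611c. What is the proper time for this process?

Dilated time Δt = 53.31 days
γ = 1/√(1 - 0.611²) = 1.2632
Δt₀ = Δt/γ = 53.31/1.2632 = 42.20 days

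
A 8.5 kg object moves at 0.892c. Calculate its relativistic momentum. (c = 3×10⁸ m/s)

γ = 1/√(1 - 0.892²) = 2.2122
v = 0.892 × 3×10⁸ = 2.676×10⁸ m/s
p = γmv = 2.2122 × 8.5 × 2.676×10⁸ = 5.032×10⁹ kg·m/s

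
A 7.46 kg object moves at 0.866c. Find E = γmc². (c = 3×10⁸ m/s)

γ = 1/√(1 - 0.866²) = 2.000
mc² = 7.46 × (3×10⁸)² = 6.714×10¹⁷ J
E = γmc² = 2.000 × 6.714×10¹⁷ = 1.343×10¹⁸ J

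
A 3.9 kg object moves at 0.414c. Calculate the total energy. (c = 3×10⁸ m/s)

γ = 1/√(1 - 0.414²) = 1.0986
mc² = 3.9 × (3×10⁸)² = 3.510×10¹⁷ J
E = γmc² = 1.0986 × 3.510×10¹⁷ = 3.856×10¹⁷ J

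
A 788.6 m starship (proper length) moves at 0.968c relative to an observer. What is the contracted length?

Proper length L₀ = 788.6 m
γ = 1/√(1 - 0.968²) = 3.985
L = L₀/γ = 788.6/3.985 = 197.9 m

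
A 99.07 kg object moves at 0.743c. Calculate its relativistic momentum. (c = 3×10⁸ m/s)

γ = 1/√(1 - 0.743²) = 1.494
v = 0.743 × 3×10⁸ = 2.229×10⁸ m/s
p = γmv = 1.494 × 99.07 × 2.229×10⁸ = 3.299×10¹⁰ kg·m/s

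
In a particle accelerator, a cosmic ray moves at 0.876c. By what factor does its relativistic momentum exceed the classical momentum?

p_rel = γmv, p_class = mv
Ratio = γ = 1/√(1 - 0.876²)
= 1/√(0.232624) = 2.073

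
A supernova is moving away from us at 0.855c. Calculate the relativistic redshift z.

β = 0.855
(1+β)/(1-β) = 1.855/0.145 = 12.793
√(12.793) = 3.577
z = 3.577 - 1 = 2.577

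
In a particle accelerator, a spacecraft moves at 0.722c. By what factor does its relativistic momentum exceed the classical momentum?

p_rel = γmv, p_class = mv
Ratio = γ = 1/√(1 - 0.722²)
= 1/√(0.478716) = 1.445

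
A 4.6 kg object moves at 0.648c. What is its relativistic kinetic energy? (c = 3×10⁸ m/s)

γ = 1/√(1 - 0.648²) = 1.313
γ - 1 = 0.3130
KE = (γ-1)mc² = 0.3130 × 4.6 × (3×10⁸)² = 1.296×10¹⁷ J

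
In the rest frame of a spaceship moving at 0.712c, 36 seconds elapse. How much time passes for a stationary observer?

Proper time Δt₀ = 36 seconds
γ = 1/√(1 - 0.712²) = 1.4241
Δt = γΔt₀ = 1.4241 × 36 = 51.27 seconds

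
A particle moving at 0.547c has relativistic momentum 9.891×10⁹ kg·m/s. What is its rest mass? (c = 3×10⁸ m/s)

γ = 1/√(1 - 0.547²) = 1.1946
v = 0.547 × 3×10⁸ = 1.641×10⁸ m/s
m = p/(γv) = 9.891×10⁹/(1.1946 × 1.641×10⁸) = 50.46 kg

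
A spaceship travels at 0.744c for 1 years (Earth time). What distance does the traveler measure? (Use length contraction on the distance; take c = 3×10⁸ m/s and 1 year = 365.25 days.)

Earth distance: d = v × t = 0.744c × 1 yr = 7.0437×10¹⁵ m
γ = 1.4966
d' = d/γ = 7.0437×10¹⁵/1.4966 = 4.706×10¹⁵ m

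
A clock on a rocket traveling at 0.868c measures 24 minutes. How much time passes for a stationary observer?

Proper time Δt₀ = 24 minutes
γ = 1/√(1 - 0.868²) = 2.0138
Δt = γΔt₀ = 2.0138 × 24 = 48.33 minutes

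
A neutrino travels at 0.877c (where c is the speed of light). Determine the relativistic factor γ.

v/c = 0.877, so (v/c)² = 0.769129
1 - (v/c)² = 0.230871
γ = 1/√(0.230871) = 2.081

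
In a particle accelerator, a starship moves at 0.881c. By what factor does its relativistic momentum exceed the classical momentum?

p_rel = γmv, p_class = mv
Ratio = γ = 1/√(1 - 0.881²)
= 1/√(0.223839) = 2.114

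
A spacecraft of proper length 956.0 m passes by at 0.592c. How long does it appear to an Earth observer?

Proper length L₀ = 956.0 m
γ = 1/√(1 - 0.592²) = 1.2408
L = L₀/γ = 956.0/1.2408 = 770.5 m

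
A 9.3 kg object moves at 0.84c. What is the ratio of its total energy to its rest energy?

E = γmc², E₀ = mc²
E/E₀ = γ = 1/√(1 - 0.84²) = 1.843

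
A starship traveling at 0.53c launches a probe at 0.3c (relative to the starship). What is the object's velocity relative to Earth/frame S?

u = (u' + v)/(1 + u'v/c²)
Numerator: 0.3 + 0.53 = 0.83
Denominator: 1 + 0.159 = 1.159
u = 0.83/1.159 = 0.7161c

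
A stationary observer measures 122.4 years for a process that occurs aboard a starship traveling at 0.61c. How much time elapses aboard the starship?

Dilated time Δt = 122.4 years
γ = 1/√(1 - 0.61²) = 1.262
Δt₀ = Δt/γ = 122.4/1.262 = 96.99 years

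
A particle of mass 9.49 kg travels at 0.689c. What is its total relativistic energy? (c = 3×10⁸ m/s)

γ = 1/√(1 - 0.689²) = 1.3798
mc² = 9.49 × (3×10⁸)² = 8.541×10¹⁷ J
E = γmc² = 1.3798 × 8.541×10¹⁷ = 1.178×10¹⁸ J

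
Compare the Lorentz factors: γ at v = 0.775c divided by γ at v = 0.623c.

γ₁ = 1/√(1 - 0.775²) = 1.582
γ₂ = 1/√(1 - 0.623²) = 1.278
γ₁/γ₂ = 1.582/1.278 = 1.238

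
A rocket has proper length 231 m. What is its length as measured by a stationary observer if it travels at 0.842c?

Proper length L₀ = 231 m
γ = 1/√(1 - 0.842²) = 1.854
L = L₀/γ = 231/1.854 = 124.6 m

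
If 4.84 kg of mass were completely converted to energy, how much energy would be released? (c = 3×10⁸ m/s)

Using E = mc²:
c² = (3×10⁸)² = 9×10¹⁶ m²/s²
E = 4.84 × 9×10¹⁶ = 4.356×10¹⁷ J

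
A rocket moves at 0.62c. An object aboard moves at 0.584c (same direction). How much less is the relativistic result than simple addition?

Classical: u' + v = 0.584 + 0.62 = 1.204c
Relativistic: u = (0.584 + 0.62)/(1 + 0.36208) = 1.204/1.36208 = 0.8839c
Difference: 1.204 - 0.8839 = 0.3201c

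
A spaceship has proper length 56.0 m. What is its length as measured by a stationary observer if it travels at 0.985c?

Proper length L₀ = 56.0 m
γ = 1/√(1 - 0.985²) = 5.7953
L = L₀/γ = 56.0/5.7953 = 9.663 m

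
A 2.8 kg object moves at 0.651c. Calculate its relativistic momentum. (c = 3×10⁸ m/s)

γ = 1/√(1 - 0.651²) = 1.3174
v = 0.651 × 3×10⁸ = 1.953×10⁸ m/s
p = γmv = 1.3174 × 2.8 × 1.953×10⁸ = 7.204×10⁸ kg·m/s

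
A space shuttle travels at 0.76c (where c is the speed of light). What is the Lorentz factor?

v/c = 0.76, so (v/c)² = 0.5776
1 - (v/c)² = 0.4224
γ = 1/√(0.4224) = 1.539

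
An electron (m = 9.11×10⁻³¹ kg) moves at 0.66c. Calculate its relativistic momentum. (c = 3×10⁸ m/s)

γ = 1/√(1 - 0.66²) = 1.331
v = 0.66 × 3×10⁸ = 1.980×10⁸ m/s
p = γmv = 1.331 × 9.11×10⁻³¹ × 1.980×10⁸ = 2.401×10⁻²² kg·m/s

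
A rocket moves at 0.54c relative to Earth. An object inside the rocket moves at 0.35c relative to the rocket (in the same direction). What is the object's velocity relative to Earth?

u = (u' + v)/(1 + u'v/c²)
Numerator: 0.35 + 0.54 = 0.89
Denominator: 1 + 0.189 = 1.189
u = 0.89/1.189 = 0.7485c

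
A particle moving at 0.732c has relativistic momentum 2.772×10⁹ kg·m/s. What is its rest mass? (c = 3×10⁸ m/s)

γ = 1/√(1 - 0.732²) = 1.4678
v = 0.732 × 3×10⁸ = 2.196×10⁸ m/s
m = p/(γv) = 2.772×10⁹/(1.4678 × 2.196×10⁸) = 8.600 kg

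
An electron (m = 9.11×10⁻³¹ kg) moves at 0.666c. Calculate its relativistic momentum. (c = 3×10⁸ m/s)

γ = 1/√(1 - 0.666²) = 1.3406
v = 0.666 × 3×10⁸ = 1.998×10⁸ m/s
p = γmv = 1.3406 × 9.11×10⁻³¹ × 1.998×10⁸ = 2.440×10⁻²² kg·m/s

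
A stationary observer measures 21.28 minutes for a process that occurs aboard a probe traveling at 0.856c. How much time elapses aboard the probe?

Dilated time Δt = 21.28 minutes
γ = 1/√(1 - 0.856²) = 1.934
Δt₀ = Δt/γ = 21.28/1.934 = 11.00 minutes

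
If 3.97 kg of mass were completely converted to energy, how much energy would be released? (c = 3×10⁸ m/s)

Using E = mc²:
c² = (3×10⁸)² = 9×10¹⁶ m²/s²
E = 3.97 × 9×10¹⁶ = 3.573×10¹⁷ J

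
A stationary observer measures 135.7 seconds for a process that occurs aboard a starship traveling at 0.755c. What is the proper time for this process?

Dilated time Δt = 135.7 seconds
γ = 1/√(1 - 0.755²) = 1.525
Δt₀ = Δt/γ = 135.7/1.525 = 88.98 seconds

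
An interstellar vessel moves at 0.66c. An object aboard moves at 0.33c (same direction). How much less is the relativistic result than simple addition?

Classical: u' + v = 0.33 + 0.66 = 0.99c
Relativistic: u = (0.33 + 0.66)/(1 + 0.2178) = 0.99/1.2178 = 0.8129c
Difference: 0.99 - 0.8129 = 0.1771c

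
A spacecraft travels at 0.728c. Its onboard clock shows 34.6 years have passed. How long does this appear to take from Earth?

Proper time Δt₀ = 34.6 years
γ = 1/√(1 - 0.728²) = 1.4586
Δt = γΔt₀ = 1.4586 × 34.6 = 50.47 years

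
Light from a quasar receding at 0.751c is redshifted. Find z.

β = 0.751
(1+β)/(1-β) = 1.751/0.249 = 7.032
√(7.032) = 2.652
z = 2.652 - 1 = 1.652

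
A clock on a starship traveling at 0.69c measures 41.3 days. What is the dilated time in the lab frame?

Proper time Δt₀ = 41.3 days
γ = 1/√(1 - 0.69²) = 1.3816
Δt = γΔt₀ = 1.3816 × 41.3 = 57.06 days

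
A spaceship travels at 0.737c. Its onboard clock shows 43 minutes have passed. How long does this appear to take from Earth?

Proper time Δt₀ = 43 minutes
γ = 1/√(1 - 0.737²) = 1.4795
Δt = γΔt₀ = 1.4795 × 43 = 63.62 minutes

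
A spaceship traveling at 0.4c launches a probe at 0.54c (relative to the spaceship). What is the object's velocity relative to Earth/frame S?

u = (u' + v)/(1 + u'v/c²)
Numerator: 0.54 + 0.4 = 0.94
Denominator: 1 + 0.216 = 1.216
u = 0.94/1.216 = 0.7730c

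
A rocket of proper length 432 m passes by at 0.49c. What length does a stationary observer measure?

Proper length L₀ = 432 m
γ = 1/√(1 - 0.49²) = 1.147
L = L₀/γ = 432/1.147 = 376.6 m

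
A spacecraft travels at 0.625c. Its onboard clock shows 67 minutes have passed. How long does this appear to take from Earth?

Proper time Δt₀ = 67 minutes
γ = 1/√(1 - 0.625²) = 1.281
Δt = γΔt₀ = 1.281 × 67 = 85.83 minutes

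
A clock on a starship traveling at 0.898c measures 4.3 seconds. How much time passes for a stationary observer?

Proper time Δt₀ = 4.3 seconds
γ = 1/√(1 - 0.898²) = 2.2728
Δt = γΔt₀ = 2.2728 × 4.3 = 9.773 seconds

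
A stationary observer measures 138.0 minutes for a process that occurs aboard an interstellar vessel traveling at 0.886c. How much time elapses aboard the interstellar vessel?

Dilated time Δt = 138.0 minutes
γ = 1/√(1 - 0.886²) = 2.1566
Δt₀ = Δt/γ = 138.0/2.1566 = 63.99 minutes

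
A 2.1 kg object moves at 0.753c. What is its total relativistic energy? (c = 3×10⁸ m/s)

γ = 1/√(1 - 0.753²) = 1.5197
mc² = 2.1 × (3×10⁸)² = 1.890×10¹⁷ J
E = γmc² = 1.5197 × 1.890×10¹⁷ = 2.872×10¹⁷ J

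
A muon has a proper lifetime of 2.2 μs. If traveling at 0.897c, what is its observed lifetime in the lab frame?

Proper lifetime τ₀ = 2.2 μs
γ = 1/√(1 - 0.897²) = 2.2623
τ = γτ₀ = 2.2623 × 2.2 μs = 4.977 μs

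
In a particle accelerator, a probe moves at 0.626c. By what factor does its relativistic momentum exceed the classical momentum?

p_rel = γmv, p_class = mv
Ratio = γ = 1/√(1 - 0.626²)
= 1/√(0.608124) = 1.282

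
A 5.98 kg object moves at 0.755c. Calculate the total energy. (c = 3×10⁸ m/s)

γ = 1/√(1 - 0.755²) = 1.525
mc² = 5.98 × (3×10⁸)² = 5.382×10¹⁷ J
E = γmc² = 1.525 × 5.382×10¹⁷ = 8.208×10¹⁷ J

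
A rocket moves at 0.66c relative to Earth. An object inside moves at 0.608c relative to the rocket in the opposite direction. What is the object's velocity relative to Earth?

Object's velocity in rocket frame is u' = -0.608c
u = (u' + v)/(1 + u'v/c²) = (v - 0.608)/(1 - 0.608·v/c²)
Numerator: 0.66 - 0.608 = 0.052
Denominator: 1 - 0.40128 = 0.59872
u = 0.052/0.59872 = 0.08685c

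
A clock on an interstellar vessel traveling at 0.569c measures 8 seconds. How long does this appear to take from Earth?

Proper time Δt₀ = 8 seconds
γ = 1/√(1 - 0.569²) = 1.216
Δt = γΔt₀ = 1.216 × 8 = 9.728 seconds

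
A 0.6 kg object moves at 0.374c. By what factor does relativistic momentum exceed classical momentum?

p_rel = γmv, p_class = mv
Ratio = γ = 1/√(1 - 0.374²) = 1.078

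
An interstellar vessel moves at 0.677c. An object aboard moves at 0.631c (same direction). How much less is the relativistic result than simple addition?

Classical: u' + v = 0.631 + 0.677 = 1.308c
Relativistic: u = (0.631 + 0.677)/(1 + 0.427187) = 1.308/1.427187 = 0.9165c
Difference: 1.308 - 0.9165 = 0.3915c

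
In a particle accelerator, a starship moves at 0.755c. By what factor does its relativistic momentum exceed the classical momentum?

p_rel = γmv, p_class = mv
Ratio = γ = 1/√(1 - 0.755²)
= 1/√(0.429975) = 1.525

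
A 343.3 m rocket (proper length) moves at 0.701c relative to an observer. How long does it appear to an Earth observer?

Proper length L₀ = 343.3 m
γ = 1/√(1 - 0.701²) = 1.4022
L = L₀/γ = 343.3/1.4022 = 244.8 m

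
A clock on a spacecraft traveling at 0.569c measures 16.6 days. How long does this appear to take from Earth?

Proper time Δt₀ = 16.6 days
γ = 1/√(1 - 0.569²) = 1.216
Δt = γΔt₀ = 1.216 × 16.6 = 20.19 days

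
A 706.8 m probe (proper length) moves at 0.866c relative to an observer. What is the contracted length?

Proper length L₀ = 706.8 m
γ = 1/√(1 - 0.866²) = 2.000
L = L₀/γ = 706.8/2.000 = 353.4 m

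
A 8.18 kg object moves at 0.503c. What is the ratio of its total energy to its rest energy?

E = γmc², E₀ = mc²
E/E₀ = γ = 1/√(1 - 0.503²) = 1.157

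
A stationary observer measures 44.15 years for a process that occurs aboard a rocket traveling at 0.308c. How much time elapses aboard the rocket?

Dilated time Δt = 44.15 years
γ = 1/√(1 - 0.308²) = 1.0511
Δt₀ = Δt/γ = 44.15/1.0511 = 42.00 years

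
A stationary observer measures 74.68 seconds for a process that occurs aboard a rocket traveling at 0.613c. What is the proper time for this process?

Dilated time Δt = 74.68 seconds
γ = 1/√(1 - 0.613²) = 1.2657
Δt₀ = Δt/γ = 74.68/1.2657 = 59.00 seconds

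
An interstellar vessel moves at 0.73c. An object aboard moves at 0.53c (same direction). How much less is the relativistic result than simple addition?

Classical: u' + v = 0.53 + 0.73 = 1.26c
Relativistic: u = (0.53 + 0.73)/(1 + 0.3869) = 1.26/1.3869 = 0.9085c
Difference: 1.26 - 0.9085 = 0.3515c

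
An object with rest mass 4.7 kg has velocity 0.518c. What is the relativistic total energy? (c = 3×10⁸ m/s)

γ = 1/√(1 - 0.518²) = 1.169
mc² = 4.7 × (3×10⁸)² = 4.230×10¹⁷ J
E = γmc² = 1.169 × 4.230×10¹⁷ = 4.945×10¹⁷ J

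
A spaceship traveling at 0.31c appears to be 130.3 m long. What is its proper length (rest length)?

Contracted length L = 130.3 m
γ = 1/√(1 - 0.31²) = 1.052
L₀ = γL = 1.052 × 130.3 = 137.1 m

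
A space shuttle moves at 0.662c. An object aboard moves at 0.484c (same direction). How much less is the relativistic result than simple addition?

Classical: u' + v = 0.484 + 0.662 = 1.146c
Relativistic: u = (0.484 + 0.662)/(1 + 0.320408) = 1.146/1.320408 = 0.8679c
Difference: 1.146 - 0.8679 = 0.2781c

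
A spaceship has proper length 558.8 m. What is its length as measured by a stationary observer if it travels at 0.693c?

Proper length L₀ = 558.8 m
γ = 1/√(1 - 0.693²) = 1.387
L = L₀/γ = 558.8/1.387 = 402.9 m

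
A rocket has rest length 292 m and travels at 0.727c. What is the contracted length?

Proper length L₀ = 292 m
γ = 1/√(1 - 0.727²) = 1.456
L = L₀/γ = 292/1.456 = 200.5 m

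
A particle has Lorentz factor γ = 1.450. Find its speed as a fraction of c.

From γ = 1/√(1 - v²/c²):
1/γ² = 1/1.450² = 0.47562
v²/c² = 1 - 0.47562 = 0.52438
v/c = √(0.52438) = 0.7241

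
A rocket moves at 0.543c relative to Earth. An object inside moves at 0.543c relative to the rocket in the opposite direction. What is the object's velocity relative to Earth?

Object's velocity in rocket frame is u' = -0.543c
u = (u' + v)/(1 + u'v/c²) = (v - 0.543)/(1 - 0.543·v/c²)
Numerator: 0.543 - 0.543 = 0
Denominator: 1 - 0.294849 = 0.705151
u = 0/0.705151 = 0c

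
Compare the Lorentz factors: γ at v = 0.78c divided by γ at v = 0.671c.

γ₁ = 1/√(1 - 0.78²) = 1.598
γ₂ = 1/√(1 - 0.671²) = 1.349
γ₁/γ₂ = 1.598/1.349 = 1.185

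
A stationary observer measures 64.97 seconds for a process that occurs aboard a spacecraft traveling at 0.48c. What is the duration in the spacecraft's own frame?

Dilated time Δt = 64.97 seconds
γ = 1/√(1 - 0.48²) = 1.1399
Δt₀ = Δt/γ = 64.97/1.1399 = 57.00 seconds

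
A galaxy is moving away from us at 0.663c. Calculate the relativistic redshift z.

β = 0.663
(1+β)/(1-β) = 1.663/0.337 = 4.935
√(4.935) = 2.221
z = 2.221 - 1 = 1.221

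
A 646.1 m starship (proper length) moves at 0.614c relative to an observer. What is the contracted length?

Proper length L₀ = 646.1 m
γ = 1/√(1 - 0.614²) = 1.2669
L = L₀/γ = 646.1/1.2669 = 510.0 m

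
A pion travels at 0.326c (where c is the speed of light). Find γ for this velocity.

v/c = 0.326, so (v/c)² = 0.106276
1 - (v/c)² = 0.893724
γ = 1/√(0.893724) = 1.058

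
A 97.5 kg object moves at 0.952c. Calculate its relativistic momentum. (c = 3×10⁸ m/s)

γ = 1/√(1 - 0.952²) = 3.267
v = 0.952 × 3×10⁸ = 2.856×10⁸ m/s
p = γmv = 3.267 × 97.5 × 2.856×10⁸ = 9.097×10¹⁰ kg·m/s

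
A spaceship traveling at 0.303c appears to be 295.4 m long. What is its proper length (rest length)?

Contracted length L = 295.4 m
γ = 1/√(1 - 0.303²) = 1.0493
L₀ = γL = 1.0493 × 295.4 = 310.0 m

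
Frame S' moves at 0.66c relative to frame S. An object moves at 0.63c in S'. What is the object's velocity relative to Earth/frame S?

u = (u' + v)/(1 + u'v/c²)
Numerator: 0.63 + 0.66 = 1.29
Denominator: 1 + 0.4158 = 1.4158
u = 1.29/1.4158 = 0.9111c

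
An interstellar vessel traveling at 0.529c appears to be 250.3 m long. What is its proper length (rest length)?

Contracted length L = 250.3 m
γ = 1/√(1 - 0.529²) = 1.178
L₀ = γL = 1.178 × 250.3 = 294.9 m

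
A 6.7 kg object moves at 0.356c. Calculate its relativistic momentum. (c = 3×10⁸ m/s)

γ = 1/√(1 - 0.356²) = 1.0701
v = 0.356 × 3×10⁸ = 1.068×10⁸ m/s
p = γmv = 1.0701 × 6.7 × 1.068×10⁸ = 7.657×10⁸ kg·m/s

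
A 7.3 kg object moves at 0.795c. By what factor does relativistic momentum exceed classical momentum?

p_rel = γmv, p_class = mv
Ratio = γ = 1/√(1 - 0.795²) = 1.649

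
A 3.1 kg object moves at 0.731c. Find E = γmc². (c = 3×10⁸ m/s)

γ = 1/√(1 - 0.731²) = 1.4655
mc² = 3.1 × (3×10⁸)² = 2.790×10¹⁷ J
E = γmc² = 1.4655 × 2.790×10¹⁷ = 4.089×10¹⁷ J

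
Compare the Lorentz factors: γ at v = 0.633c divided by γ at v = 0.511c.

γ₁ = 1/√(1 - 0.633²) = 1.2917
γ₂ = 1/√(1 - 0.511²) = 1.1634
γ₁/γ₂ = 1.2917/1.1634 = 1.110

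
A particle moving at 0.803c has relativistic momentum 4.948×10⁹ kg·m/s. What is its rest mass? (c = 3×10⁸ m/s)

γ = 1/√(1 - 0.803²) = 1.678
v = 0.803 × 3×10⁸ = 2.409×10⁸ m/s
m = p/(γv) = 4.948×10⁹/(1.678 × 2.409×10⁸) = 12.24 kg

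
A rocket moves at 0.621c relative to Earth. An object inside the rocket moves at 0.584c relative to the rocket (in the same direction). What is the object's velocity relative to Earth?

u = (u' + v)/(1 + u'v/c²)
Numerator: 0.584 + 0.621 = 1.205
Denominator: 1 + 0.362664 = 1.362664
u = 1.205/1.362664 = 0.8843c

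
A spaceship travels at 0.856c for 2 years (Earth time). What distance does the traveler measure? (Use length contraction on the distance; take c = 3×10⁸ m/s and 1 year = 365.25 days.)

Earth distance: d = v × t = 0.856c × 2 yr = 1.6208×10¹⁶ m
γ = 1.9343
d' = d/γ = 1.6208×10¹⁶/1.9343 = 8.379×10¹⁵ m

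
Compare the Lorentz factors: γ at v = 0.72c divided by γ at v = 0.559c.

γ₁ = 1/√(1 - 0.72²) = 1.441
γ₂ = 1/√(1 - 0.559²) = 1.206
γ₁/γ₂ = 1.441/1.206 = 1.195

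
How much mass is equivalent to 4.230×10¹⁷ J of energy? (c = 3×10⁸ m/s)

From E = mc², we get m = E/c²
c² = (3×10⁸)² = 9×10¹⁶ m²/s²
m = 4.230×10¹⁷ / 9×10¹⁶ = 4.700 kg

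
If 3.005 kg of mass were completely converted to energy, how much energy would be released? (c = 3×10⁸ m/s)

Using E = mc²:
c² = (3×10⁸)² = 9×10¹⁶ m²/s²
E = 3.005 × 9×10¹⁶ = 2.705×10¹⁷ J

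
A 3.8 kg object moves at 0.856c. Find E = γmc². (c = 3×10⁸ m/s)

γ = 1/√(1 - 0.856²) = 1.9343
mc² = 3.8 × (3×10⁸)² = 3.420×10¹⁷ J
E = γmc² = 1.9343 × 3.420×10¹⁷ = 6.615×10¹⁷ J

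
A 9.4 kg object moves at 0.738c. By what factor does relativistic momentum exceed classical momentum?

p_rel = γmv, p_class = mv
Ratio = γ = 1/√(1 - 0.738²) = 1.482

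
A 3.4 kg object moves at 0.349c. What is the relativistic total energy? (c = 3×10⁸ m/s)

γ = 1/√(1 - 0.349²) = 1.067
mc² = 3.4 × (3×10⁸)² = 3.060×10¹⁷ J
E = γmc² = 1.067 × 3.060×10¹⁷ = 3.265×10¹⁷ J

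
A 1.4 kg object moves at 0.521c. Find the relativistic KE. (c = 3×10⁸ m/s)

γ = 1/√(1 - 0.521²) = 1.1716
γ - 1 = 0.1716
KE = (γ-1)mc² = 0.1716 × 1.4 × (3×10⁸)² = 2.162×10¹⁶ J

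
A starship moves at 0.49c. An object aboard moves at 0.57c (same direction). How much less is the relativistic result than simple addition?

Classical: u' + v = 0.57 + 0.49 = 1.06c
Relativistic: u = (0.57 + 0.49)/(1 + 0.2793) = 1.06/1.2793 = 0.8286c
Difference: 1.06 - 0.8286 = 0.2314c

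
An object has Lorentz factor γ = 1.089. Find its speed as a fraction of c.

From γ = 1/√(1 - v²/c²):
1/γ² = 1/1.089² = 0.84323
v²/c² = 1 - 0.84323 = 0.15677
v/c = √(0.15677) = 0.3959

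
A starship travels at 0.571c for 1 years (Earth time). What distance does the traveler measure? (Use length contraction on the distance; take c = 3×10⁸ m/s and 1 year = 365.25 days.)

Earth distance: d = v × t = 0.571c × 1 yr = 5.406×10¹⁵ m
γ = 1.218
d' = d/γ = 5.406×10¹⁵/1.218 = 4.438×10¹⁵ m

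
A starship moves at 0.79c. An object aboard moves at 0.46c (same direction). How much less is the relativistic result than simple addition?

Classical: u' + v = 0.46 + 0.79 = 1.25c
Relativistic: u = (0.46 + 0.79)/(1 + 0.3634) = 1.25/1.3634 = 0.9168c
Difference: 1.25 - 0.9168 = 0.3332c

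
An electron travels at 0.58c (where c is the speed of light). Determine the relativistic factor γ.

v/c = 0.58, so (v/c)² = 0.3364
1 - (v/c)² = 0.6636
γ = 1/√(0.6636) = 1.228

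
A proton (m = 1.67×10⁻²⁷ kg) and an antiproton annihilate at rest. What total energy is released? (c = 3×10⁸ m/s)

Both particles have the same rest mass, so total mass = 2m
E = 2m·c² = 2 × 1.67×10⁻²⁷ × (3×10⁸)²
= 2 × 1.67×10⁻²⁷ × 9×10¹⁶
= 3.006×10⁻¹⁰ J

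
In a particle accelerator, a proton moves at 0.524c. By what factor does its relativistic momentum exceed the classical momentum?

p_rel = γmv, p_class = mv
Ratio = γ = 1/√(1 - 0.524²)
= 1/√(0.725424) = 1.174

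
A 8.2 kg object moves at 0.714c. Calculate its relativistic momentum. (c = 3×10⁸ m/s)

γ = 1/√(1 - 0.714²) = 1.4283
v = 0.714 × 3×10⁸ = 2.142×10⁸ m/s
p = γmv = 1.4283 × 8.2 × 2.142×10⁸ = 2.509×10⁹ kg·m/s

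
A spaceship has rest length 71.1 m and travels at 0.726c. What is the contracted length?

Proper length L₀ = 71.1 m
γ = 1/√(1 - 0.726²) = 1.454
L = L₀/γ = 71.1/1.454 = 48.90 m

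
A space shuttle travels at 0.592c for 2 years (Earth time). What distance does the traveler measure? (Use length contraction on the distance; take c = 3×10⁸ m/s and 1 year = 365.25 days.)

Earth distance: d = v × t = 0.592c × 2 yr = 1.1209×10¹⁶ m
γ = 1.2408
d' = d/γ = 1.1209×10¹⁶/1.2408 = 9.034×10¹⁵ m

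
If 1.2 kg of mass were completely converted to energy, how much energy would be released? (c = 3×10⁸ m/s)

Using E = mc²:
c² = (3×10⁸)² = 9×10¹⁶ m²/s²
E = 1.2 × 9×10¹⁶ = 1.080×10¹⁷ J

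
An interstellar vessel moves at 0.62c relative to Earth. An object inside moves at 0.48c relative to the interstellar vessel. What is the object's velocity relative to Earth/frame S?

u = (u' + v)/(1 + u'v/c²)
Numerator: 0.48 + 0.62 = 1.1
Denominator: 1 + 0.2976 = 1.2976
u = 1.1/1.2976 = 0.8477c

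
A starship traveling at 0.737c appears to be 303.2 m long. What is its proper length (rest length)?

Contracted length L = 303.2 m
γ = 1/√(1 - 0.737²) = 1.4795
L₀ = γL = 1.4795 × 303.2 = 448.6 m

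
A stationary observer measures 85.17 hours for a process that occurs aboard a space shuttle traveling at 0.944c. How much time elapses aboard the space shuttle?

Dilated time Δt = 85.17 hours
γ = 1/√(1 - 0.944²) = 3.031
Δt₀ = Δt/γ = 85.17/3.031 = 28.10 hours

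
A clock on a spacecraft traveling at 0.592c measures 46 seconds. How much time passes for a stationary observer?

Proper time Δt₀ = 46 seconds
γ = 1/√(1 - 0.592²) = 1.2408
Δt = γΔt₀ = 1.2408 × 46 = 57.08 seconds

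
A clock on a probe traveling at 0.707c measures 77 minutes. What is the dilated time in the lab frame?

Proper time Δt₀ = 77 minutes
γ = 1/√(1 - 0.707²) = 1.414
Δt = γΔt₀ = 1.414 × 77 = 108.9 minutes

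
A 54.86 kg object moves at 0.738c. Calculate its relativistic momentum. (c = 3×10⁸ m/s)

γ = 1/√(1 - 0.738²) = 1.482
v = 0.738 × 3×10⁸ = 2.214×10⁸ m/s
p = γmv = 1.482 × 54.86 × 2.214×10⁸ = 1.800×10¹⁰ kg·m/s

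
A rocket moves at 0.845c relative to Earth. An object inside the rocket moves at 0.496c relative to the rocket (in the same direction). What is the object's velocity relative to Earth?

u = (u' + v)/(1 + u'v/c²)
Numerator: 0.496 + 0.845 = 1.341
Denominator: 1 + 0.41912 = 1.41912
u = 1.341/1.41912 = 0.9450c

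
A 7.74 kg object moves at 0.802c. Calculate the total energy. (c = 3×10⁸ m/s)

γ = 1/√(1 - 0.802²) = 1.674
mc² = 7.74 × (3×10⁸)² = 6.966×10¹⁷ J
E = γmc² = 1.674 × 6.966×10¹⁷ = 1.166×10¹⁸ J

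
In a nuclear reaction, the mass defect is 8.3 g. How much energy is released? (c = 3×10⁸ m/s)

Convert mass defect: Δm = 8.3 g = 0.0083 kg
E = Δm·c² = 0.0083 × (3×10⁸)²
= 0.0083 × 9×10¹⁶ = 7.470×10¹⁴ J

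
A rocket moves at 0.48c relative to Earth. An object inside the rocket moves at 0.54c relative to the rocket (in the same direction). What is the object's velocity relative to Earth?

u = (u' + v)/(1 + u'v/c²)
Numerator: 0.54 + 0.48 = 1.02
Denominator: 1 + 0.2592 = 1.2592
u = 1.02/1.2592 = 0.8100c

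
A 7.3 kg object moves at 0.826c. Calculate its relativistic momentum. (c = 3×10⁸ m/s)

γ = 1/√(1 - 0.826²) = 1.774
v = 0.826 × 3×10⁸ = 2.478×10⁸ m/s
p = γmv = 1.774 × 7.3 × 2.478×10⁸ = 3.209×10⁹ kg·m/s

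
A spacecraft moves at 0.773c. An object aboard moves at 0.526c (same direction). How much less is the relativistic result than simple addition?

Classical: u' + v = 0.526 + 0.773 = 1.299c
Relativistic: u = (0.526 + 0.773)/(1 + 0.406598) = 1.299/1.406598 = 0.9235c
Difference: 1.299 - 0.9235 = 0.3755c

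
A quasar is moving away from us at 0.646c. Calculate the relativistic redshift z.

β = 0.646
(1+β)/(1-β) = 1.646/0.354 = 4.650
√(4.650) = 2.156
z = 2.156 - 1 = 1.156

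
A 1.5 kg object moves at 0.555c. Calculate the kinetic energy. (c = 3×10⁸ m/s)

γ = 1/√(1 - 0.555²) = 1.20214
γ - 1 = 0.20214
KE = (γ-1)mc² = 0.20214 × 1.5 × (3×10⁸)² = 2.729×10¹⁶ J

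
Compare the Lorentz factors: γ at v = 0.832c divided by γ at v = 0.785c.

γ₁ = 1/√(1 - 0.832²) = 1.803
γ₂ = 1/√(1 - 0.785²) = 1.614
γ₁/γ₂ = 1.803/1.614 = 1.117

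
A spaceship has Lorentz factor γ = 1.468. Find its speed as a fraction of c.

From γ = 1/√(1 - v²/c²):
1/γ² = 1/1.468² = 0.4640
v²/c² = 1 - 0.4640 = 0.5360
v/c = √(0.5360) = 0.7321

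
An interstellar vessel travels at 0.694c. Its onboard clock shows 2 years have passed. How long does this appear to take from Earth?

Proper time Δt₀ = 2 years
γ = 1/√(1 - 0.694²) = 1.389
Δt = γΔt₀ = 1.389 × 2 = 2.778 years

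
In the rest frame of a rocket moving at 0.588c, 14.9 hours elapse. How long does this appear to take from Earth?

Proper time Δt₀ = 14.9 hours
γ = 1/√(1 - 0.588²) = 1.236
Δt = γΔt₀ = 1.236 × 14.9 = 18.42 hours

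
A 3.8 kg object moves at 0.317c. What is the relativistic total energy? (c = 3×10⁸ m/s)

γ = 1/√(1 - 0.317²) = 1.0544
mc² = 3.8 × (3×10⁸)² = 3.420×10¹⁷ J
E = γmc² = 1.0544 × 3.420×10¹⁷ = 3.606×10¹⁷ J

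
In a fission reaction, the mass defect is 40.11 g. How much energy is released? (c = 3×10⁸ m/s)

Convert mass defect: Δm = 40.11 g = 0.04011 kg
E = Δm·c² = 0.04011 × (3×10⁸)²
= 0.04011 × 9×10¹⁶ = 3.610×10¹⁵ J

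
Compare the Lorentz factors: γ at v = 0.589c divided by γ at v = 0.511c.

γ₁ = 1/√(1 - 0.589²) = 1.237
γ₂ = 1/√(1 - 0.511²) = 1.163
γ₁/γ₂ = 1.237/1.163 = 1.064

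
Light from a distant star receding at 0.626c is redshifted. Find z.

β = 0.626
(1+β)/(1-β) = 1.626/0.374 = 4.348
√(4.348) = 2.085
z = 2.085 - 1 = 1.085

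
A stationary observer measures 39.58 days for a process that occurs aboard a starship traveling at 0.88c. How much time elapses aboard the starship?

Dilated time Δt = 39.58 days
γ = 1/√(1 - 0.88²) = 2.105
Δt₀ = Δt/γ = 39.58/2.105 = 18.80 days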